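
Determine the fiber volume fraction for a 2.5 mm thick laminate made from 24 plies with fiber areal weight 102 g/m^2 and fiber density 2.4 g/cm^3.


Vf = n * FAW / (rho_f * h * 1000) = 24 * 102 / (2.4 * 2.5 * 1000) = 0.408

0.408


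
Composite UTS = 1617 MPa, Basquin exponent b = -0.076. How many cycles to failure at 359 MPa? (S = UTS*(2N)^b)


N = 0.5 * (S/UTS)^(1/b) = 0.5 * (359/1617)^(1/-0.076) = 1.9915e+08 cycles

1.9915e+08 cycles


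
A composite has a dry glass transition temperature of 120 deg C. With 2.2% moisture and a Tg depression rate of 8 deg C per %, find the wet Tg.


Tg_wet = Tg_dry - k*moisture = 120 - 8*2.2 = 102.4 deg C

102.4 deg C


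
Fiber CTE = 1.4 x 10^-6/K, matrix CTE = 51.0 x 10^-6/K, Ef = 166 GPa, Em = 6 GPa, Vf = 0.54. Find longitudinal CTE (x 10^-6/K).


E1 = Ef*Vf + Em*(1-Vf) = 92.4
alpha_1 = (alpha_f*Ef*Vf + alpha_m*Em*(1-Vf))/E1 = 2.88 x 10^-6/K

2.88 x 10^-6/K


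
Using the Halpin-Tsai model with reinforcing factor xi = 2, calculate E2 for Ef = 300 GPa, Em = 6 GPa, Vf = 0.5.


eta = (Ef/Em - 1)/(Ef/Em + xi) = (50.0 - 1)/(50.0 + 2) = 0.9423
E2 = Em*(1+xi*eta*Vf)/(1-eta*Vf) = 22.04 GPa

22.04 GPa


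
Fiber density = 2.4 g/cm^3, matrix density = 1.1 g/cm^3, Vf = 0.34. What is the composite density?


rho_c = rho_f*Vf + rho_m*(1-Vf) = 2.4*0.34 + 1.1*0.66 = 1.542 g/cm^3

1.542 g/cm^3


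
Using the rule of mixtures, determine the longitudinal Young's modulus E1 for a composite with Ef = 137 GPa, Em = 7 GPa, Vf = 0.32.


E1 = Ef*Vf + Em*(1-Vf) = 137*0.32 + 7*0.68 = 48.6 GPa

48.6 GPa


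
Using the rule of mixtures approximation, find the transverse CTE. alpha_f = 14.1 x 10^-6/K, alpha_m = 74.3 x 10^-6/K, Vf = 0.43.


alpha_2 = alpha_f*Vf + alpha_m*(1-Vf) = 14.1*0.43 + 74.3*0.57 = 48.4 x 10^-6/K

48.4 x 10^-6/K


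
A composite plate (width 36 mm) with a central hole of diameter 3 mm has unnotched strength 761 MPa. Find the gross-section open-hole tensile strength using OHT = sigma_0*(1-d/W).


OHT = sigma_0*(1-d/W) = 761*(1-3/36) = 697.6 MPa

697.6 MPa


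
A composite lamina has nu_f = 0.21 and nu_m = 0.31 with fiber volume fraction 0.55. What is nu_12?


nu_12 = nu_f*Vf + nu_m*(1-Vf) = 0.21*0.55 + 0.31*0.45 = 0.255

0.255


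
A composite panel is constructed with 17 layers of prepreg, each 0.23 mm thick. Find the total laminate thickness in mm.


h = n * t_ply = 17 * 0.23 = 3.91 mm

3.91 mm


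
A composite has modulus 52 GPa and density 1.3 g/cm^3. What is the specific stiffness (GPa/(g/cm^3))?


Specific stiffness = E/rho = 52/1.3 = 40.0 GPa/(g/cm^3)

40.0 GPa/(g/cm^3)


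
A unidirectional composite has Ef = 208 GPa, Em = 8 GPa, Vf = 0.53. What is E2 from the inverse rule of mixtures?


1/E2 = Vf/Ef + (1-Vf)/Em = 0.53/208 + 0.47/8
E2 = 16.31 GPa

16.31 GPa


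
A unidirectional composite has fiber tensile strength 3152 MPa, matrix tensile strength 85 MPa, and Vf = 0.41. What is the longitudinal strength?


sigma_1 = sigma_f*Vf + sigma_m*(1-Vf) = 3152*0.41 + 85*0.59 = 1342.5 MPa

1342.5 MPa


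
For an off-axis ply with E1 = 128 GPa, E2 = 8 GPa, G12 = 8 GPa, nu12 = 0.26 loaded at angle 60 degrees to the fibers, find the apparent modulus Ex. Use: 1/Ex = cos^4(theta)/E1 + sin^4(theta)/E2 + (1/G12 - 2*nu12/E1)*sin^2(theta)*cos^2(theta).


cos^4(60) = 0.0625, sin^4(60) = 0.5625, sin^2(60)*cos^2(60) = 0.1875
1/G12 - 2*nu12/E1 = 1/8 - 2*0.26/128 = 0.120938 GPa^-1
1/Ex = 0.0625/128 + 0.5625/8 + 0.120938*0.1875 = 0.0934766 GPa^-1
Ex = 10.7 GPa

10.7 GPa


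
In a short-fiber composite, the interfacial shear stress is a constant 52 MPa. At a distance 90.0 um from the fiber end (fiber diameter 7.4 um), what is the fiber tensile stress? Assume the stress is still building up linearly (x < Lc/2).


Force balance: sigma_f * (pi*d^2/4) = tau * (pi*d) * x  ->  sigma_f = 4 * tau * x / d
sigma_f = 4 * 52 * 90.0 / 7.4 = 2529.7 MPa

2529.7 MPa


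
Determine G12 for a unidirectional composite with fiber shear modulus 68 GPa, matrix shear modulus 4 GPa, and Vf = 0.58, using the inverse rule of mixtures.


1/G12 = Vf/Gf + (1-Vf)/Gm = 0.58/68 + 0.42/4
G12 = 8.81 GPa

8.81 GPa


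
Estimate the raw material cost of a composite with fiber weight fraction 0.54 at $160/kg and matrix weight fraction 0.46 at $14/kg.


Cost = cost_f*Wf + cost_m*Wm = 160*0.54 + 14*0.46 = $92.84/kg

$92.84/kg


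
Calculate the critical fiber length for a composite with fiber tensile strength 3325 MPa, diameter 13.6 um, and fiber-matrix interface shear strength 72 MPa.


Lc = sigma_f * d / (2 * tau_i) = 3325 * 13.6 / (2 * 72) = 314.0 um

314.0 um


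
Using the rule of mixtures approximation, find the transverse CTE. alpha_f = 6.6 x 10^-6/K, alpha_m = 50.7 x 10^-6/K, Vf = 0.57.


alpha_2 = alpha_f*Vf + alpha_m*(1-Vf) = 6.6*0.57 + 50.7*0.43 = 25.6 x 10^-6/K

25.6 x 10^-6/K


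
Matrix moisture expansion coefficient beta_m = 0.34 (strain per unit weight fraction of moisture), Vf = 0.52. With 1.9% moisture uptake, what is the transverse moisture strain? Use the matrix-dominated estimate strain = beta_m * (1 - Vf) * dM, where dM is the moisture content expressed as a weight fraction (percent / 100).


dM = 1.9/100 = 0.019
strain = beta_m * (1-Vf) * dM = 0.34 * 0.48 * 0.019 = 0.0031008

0.0031008


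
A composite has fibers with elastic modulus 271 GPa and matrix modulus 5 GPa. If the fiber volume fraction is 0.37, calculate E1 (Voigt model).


E1 = Ef*Vf + Em*(1-Vf) = 271*0.37 + 5*0.63 = 103.42 GPa

103.42 GPa


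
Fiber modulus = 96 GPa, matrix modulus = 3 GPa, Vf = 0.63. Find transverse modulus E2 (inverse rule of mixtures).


1/E2 = Vf/Ef + (1-Vf)/Em = 0.63/96 + 0.37/3
E2 = 7.7 GPa

7.7 GPa


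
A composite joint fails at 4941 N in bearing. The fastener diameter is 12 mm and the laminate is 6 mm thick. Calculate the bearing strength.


sigma_br = F/(d*h) = 4941/(12*6) = 68.6 MPa

68.6 MPa


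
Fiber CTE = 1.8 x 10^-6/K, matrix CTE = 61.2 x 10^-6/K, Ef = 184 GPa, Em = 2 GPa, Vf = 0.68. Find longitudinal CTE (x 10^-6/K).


E1 = Ef*Vf + Em*(1-Vf) = 125.76
alpha_1 = (alpha_f*Ef*Vf + alpha_m*Em*(1-Vf))/E1 = 2.1 x 10^-6/K

2.1 x 10^-6/K


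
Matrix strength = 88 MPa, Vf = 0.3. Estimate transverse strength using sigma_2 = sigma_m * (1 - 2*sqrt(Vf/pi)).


factor = 1 - 2*sqrt(0.3/pi) = 0.382
sigma_2 = 88 * 0.382 = 33.61 MPa

33.61 MPa


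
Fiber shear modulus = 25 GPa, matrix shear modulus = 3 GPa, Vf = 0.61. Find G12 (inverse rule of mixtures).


1/G12 = Vf/Gf + (1-Vf)/Gm = 0.61/25 + 0.39/3
G12 = 6.48 GPa

6.48 GPa


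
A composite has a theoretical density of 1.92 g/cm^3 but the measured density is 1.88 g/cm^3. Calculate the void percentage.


Void% = (rho_theo - rho_actual)/rho_theo * 100 = (1.92 - 1.88)/1.92 * 100 = 2.08%

2.08%


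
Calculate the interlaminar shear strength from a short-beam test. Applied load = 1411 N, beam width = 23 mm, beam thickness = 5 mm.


ILSS = 3F/(4bh) = 3*1411/(4*23*5) = 9.2 MPa

9.2 MPa


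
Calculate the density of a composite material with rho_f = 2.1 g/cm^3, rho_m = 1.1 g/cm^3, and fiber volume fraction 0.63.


rho_c = rho_f*Vf + rho_m*(1-Vf) = 2.1*0.63 + 1.1*0.37 = 1.73 g/cm^3

1.73 g/cm^3


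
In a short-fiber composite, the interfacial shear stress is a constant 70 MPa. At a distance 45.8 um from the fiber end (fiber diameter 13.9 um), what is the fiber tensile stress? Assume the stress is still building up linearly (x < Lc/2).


Force balance: sigma_f * (pi*d^2/4) = tau * (pi*d) * x  ->  sigma_f = 4 * tau * x / d
sigma_f = 4 * 70 * 45.8 / 13.9 = 922.6 MPa

922.6 MPa


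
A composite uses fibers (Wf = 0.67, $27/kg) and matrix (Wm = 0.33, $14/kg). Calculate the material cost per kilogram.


Cost = cost_f*Wf + cost_m*Wm = 27*0.67 + 14*0.33 = $22.71/kg

$22.71/kg


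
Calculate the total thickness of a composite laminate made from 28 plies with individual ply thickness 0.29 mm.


h = n * t_ply = 28 * 0.29 = 8.12 mm

8.12 mm


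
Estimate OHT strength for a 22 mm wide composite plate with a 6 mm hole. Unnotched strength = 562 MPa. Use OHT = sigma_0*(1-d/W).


OHT = sigma_0*(1-d/W) = 562*(1-6/22) = 408.7 MPa

408.7 MPa


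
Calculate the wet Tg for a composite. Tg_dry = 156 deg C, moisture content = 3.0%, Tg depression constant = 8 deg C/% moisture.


Tg_wet = Tg_dry - k*moisture = 156 - 8*3.0 = 132.0 deg C

132.0 deg C


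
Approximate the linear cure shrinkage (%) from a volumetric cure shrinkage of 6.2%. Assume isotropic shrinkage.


Linear shrinkage ≈ vol_shrink/3 = 6.2/3 = 2.067%

2.067%


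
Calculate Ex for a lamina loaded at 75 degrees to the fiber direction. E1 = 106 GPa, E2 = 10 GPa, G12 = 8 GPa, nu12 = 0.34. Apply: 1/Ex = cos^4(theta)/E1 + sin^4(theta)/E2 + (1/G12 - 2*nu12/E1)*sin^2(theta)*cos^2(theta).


cos^4(75) = 0.004487, sin^4(75) = 0.870513, sin^2(75)*cos^2(75) = 0.0625
1/G12 - 2*nu12/E1 = 1/8 - 2*0.34/106 = 0.118585 GPa^-1
1/Ex = 0.004487/106 + 0.870513/10 + 0.118585*0.0625 = 0.0945052 GPa^-1
Ex = 10.58 GPa

10.58 GPa


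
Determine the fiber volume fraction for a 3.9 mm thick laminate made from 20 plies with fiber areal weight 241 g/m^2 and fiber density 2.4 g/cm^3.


Vf = n * FAW / (rho_f * h * 1000) = 20 * 241 / (2.4 * 3.9 * 1000) = 0.515

0.515


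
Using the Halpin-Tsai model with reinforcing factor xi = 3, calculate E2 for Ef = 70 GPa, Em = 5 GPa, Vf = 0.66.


eta = (Ef/Em - 1)/(Ef/Em + xi) = (14.0 - 1)/(14.0 + 3) = 0.7647
E2 = Em*(1+xi*eta*Vf)/(1-eta*Vf) = 25.38 GPa

25.38 GPa


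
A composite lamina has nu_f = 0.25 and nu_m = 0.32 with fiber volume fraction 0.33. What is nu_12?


nu_12 = nu_f*Vf + nu_m*(1-Vf) = 0.25*0.33 + 0.32*0.67 = 0.2969

0.2969


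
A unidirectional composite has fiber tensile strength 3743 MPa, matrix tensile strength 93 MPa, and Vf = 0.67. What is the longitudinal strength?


sigma_1 = sigma_f*Vf + sigma_m*(1-Vf) = 3743*0.67 + 93*0.33 = 2538.5 MPa

2538.5 MPa


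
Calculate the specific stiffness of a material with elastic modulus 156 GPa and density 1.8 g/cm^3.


Specific stiffness = E/rho = 156/1.8 = 86.7 GPa/(g/cm^3)

86.7 GPa/(g/cm^3)


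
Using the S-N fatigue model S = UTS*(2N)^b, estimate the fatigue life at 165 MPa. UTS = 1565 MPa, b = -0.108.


N = 0.5 * (S/UTS)^(1/b) = 0.5 * (165/1565)^(1/-0.108) = 5.5661e+08 cycles

5.5661e+08 cycles


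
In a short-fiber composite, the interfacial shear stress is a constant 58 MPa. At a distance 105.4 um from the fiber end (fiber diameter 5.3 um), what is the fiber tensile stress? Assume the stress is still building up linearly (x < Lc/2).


Force balance: sigma_f * (pi*d^2/4) = tau * (pi*d) * x  ->  sigma_f = 4 * tau * x / d
sigma_f = 4 * 58 * 105.4 / 5.3 = 4613.7 MPa

4613.7 MPa


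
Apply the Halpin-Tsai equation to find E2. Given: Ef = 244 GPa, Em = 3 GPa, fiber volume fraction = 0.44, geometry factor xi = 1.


eta = (Ef/Em - 1)/(Ef/Em + xi) = (81.3333 - 1)/(81.3333 + 1) = 0.9757
E2 = Em*(1+xi*eta*Vf)/(1-eta*Vf) = 7.51 GPa

7.51 GPa


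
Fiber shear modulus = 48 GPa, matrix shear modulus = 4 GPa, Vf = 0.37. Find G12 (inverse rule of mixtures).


1/G12 = Vf/Gf + (1-Vf)/Gm = 0.37/48 + 0.63/4
G12 = 6.05 GPa

6.05 GPa


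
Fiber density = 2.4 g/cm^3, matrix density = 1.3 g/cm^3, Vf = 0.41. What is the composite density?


rho_c = rho_f*Vf + rho_m*(1-Vf) = 2.4*0.41 + 1.3*0.59 = 1.751 g/cm^3

1.751 g/cm^3


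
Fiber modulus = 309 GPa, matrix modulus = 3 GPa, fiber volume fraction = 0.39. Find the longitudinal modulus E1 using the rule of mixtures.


E1 = Ef*Vf + Em*(1-Vf) = 309*0.39 + 3*0.61 = 122.34 GPa

122.34 GPa


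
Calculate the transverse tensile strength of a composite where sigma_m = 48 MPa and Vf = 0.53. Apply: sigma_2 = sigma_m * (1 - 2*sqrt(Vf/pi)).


factor = 1 - 2*sqrt(0.53/pi) = 0.1785
sigma_2 = 48 * 0.1785 = 8.57 MPa

8.57 MPa


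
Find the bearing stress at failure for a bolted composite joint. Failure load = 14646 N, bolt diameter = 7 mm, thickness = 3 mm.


sigma_br = F/(d*h) = 14646/(7*3) = 697.4 MPa

697.4 MPa


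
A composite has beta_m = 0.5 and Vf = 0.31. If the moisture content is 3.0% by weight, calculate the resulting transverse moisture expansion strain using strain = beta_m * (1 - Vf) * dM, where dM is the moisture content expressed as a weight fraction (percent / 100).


dM = 3.0/100 = 0.03
strain = beta_m * (1-Vf) * dM = 0.5 * 0.69 * 0.03 = 0.01035

0.01035


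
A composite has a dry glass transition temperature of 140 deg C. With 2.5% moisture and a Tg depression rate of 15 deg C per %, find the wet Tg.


Tg_wet = Tg_dry - k*moisture = 140 - 15*2.5 = 102.5 deg C

102.5 deg C


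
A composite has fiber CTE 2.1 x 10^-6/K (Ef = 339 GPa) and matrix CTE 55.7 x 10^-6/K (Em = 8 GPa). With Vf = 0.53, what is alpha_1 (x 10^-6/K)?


E1 = Ef*Vf + Em*(1-Vf) = 183.43
alpha_1 = (alpha_f*Ef*Vf + alpha_m*Em*(1-Vf))/E1 = 3.2 x 10^-6/K

3.2 x 10^-6/K


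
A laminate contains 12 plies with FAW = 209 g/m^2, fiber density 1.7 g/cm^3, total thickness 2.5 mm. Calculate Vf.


Vf = n * FAW / (rho_f * h * 1000) = 12 * 209 / (1.7 * 2.5 * 1000) = 0.5901

0.5901


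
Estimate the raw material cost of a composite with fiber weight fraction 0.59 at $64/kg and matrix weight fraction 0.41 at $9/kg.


Cost = cost_f*Wf + cost_m*Wm = 64*0.59 + 9*0.41 = $41.45/kg

$41.45/kg


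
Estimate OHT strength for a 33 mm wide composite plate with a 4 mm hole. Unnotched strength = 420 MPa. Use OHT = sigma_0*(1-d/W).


OHT = sigma_0*(1-d/W) = 420*(1-4/33) = 369.1 MPa

369.1 MPa


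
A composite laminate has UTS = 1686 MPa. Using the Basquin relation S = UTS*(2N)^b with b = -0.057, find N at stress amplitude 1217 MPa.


N = 0.5 * (S/UTS)^(1/b) = 0.5 * (1217/1686)^(1/-0.057) = 152.2655 cycles

152.2655 cycles


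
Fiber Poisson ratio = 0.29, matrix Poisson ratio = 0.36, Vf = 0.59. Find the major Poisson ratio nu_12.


nu_12 = nu_f*Vf + nu_m*(1-Vf) = 0.29*0.59 + 0.36*0.41 = 0.3187

0.3187


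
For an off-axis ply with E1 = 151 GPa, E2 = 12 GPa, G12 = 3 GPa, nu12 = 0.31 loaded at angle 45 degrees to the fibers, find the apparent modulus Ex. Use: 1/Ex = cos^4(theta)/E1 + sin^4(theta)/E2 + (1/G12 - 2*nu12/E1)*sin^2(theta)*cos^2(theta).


cos^4(45) = 0.25, sin^4(45) = 0.25, sin^2(45)*cos^2(45) = 0.25
1/G12 - 2*nu12/E1 = 1/3 - 2*0.31/151 = 0.329227 GPa^-1
1/Ex = 0.25/151 + 0.25/12 + 0.329227*0.25 = 0.1047958 GPa^-1
Ex = 9.54 GPa

9.54 GPa


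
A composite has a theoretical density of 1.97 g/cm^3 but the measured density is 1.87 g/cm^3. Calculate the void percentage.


Void% = (rho_theo - rho_actual)/rho_theo * 100 = (1.97 - 1.87)/1.97 * 100 = 5.08%

5.08%


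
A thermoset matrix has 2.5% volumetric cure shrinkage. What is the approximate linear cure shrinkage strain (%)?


Linear shrinkage ≈ vol_shrink/3 = 2.5/3 = 0.833%

0.833%


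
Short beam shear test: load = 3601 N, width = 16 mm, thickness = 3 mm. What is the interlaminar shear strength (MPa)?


ILSS = 3F/(4bh) = 3*3601/(4*16*3) = 56.27 MPa

56.27 MPa


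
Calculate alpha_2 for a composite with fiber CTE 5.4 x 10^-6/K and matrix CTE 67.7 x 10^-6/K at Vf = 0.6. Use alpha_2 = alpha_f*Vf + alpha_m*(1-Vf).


alpha_2 = alpha_f*Vf + alpha_m*(1-Vf) = 5.4*0.6 + 67.7*0.4 = 30.3 x 10^-6/K

30.3 x 10^-6/K


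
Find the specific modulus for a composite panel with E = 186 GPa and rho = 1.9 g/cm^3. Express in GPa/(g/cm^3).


Specific stiffness = E/rho = 186/1.9 = 97.9 GPa/(g/cm^3)

97.9 GPa/(g/cm^3)


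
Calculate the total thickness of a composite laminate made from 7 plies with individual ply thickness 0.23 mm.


h = n * t_ply = 7 * 0.23 = 1.61 mm

1.61 mm


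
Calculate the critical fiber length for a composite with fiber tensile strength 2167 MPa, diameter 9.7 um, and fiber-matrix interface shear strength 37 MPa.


Lc = sigma_f * d / (2 * tau_i) = 2167 * 9.7 / (2 * 37) = 284.1 um

284.1 um


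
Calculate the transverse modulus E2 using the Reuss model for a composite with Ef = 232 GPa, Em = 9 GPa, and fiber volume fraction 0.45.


1/E2 = Vf/Ef + (1-Vf)/Em = 0.45/232 + 0.55/9
E2 = 15.86 GPa

15.86 GPa


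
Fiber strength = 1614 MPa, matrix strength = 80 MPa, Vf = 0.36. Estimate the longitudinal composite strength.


sigma_1 = sigma_f*Vf + sigma_m*(1-Vf) = 1614*0.36 + 80*0.64 = 632.2 MPa

632.2 MPa


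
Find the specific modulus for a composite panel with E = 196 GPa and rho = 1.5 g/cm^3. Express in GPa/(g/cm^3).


Specific stiffness = E/rho = 196/1.5 = 130.7 GPa/(g/cm^3)

130.7 GPa/(g/cm^3)


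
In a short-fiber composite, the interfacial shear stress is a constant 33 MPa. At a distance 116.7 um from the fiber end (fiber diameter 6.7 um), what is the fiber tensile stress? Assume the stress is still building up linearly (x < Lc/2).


Force balance: sigma_f * (pi*d^2/4) = tau * (pi*d) * x  ->  sigma_f = 4 * tau * x / d
sigma_f = 4 * 33 * 116.7 / 6.7 = 2299.2 MPa

2299.2 MPa


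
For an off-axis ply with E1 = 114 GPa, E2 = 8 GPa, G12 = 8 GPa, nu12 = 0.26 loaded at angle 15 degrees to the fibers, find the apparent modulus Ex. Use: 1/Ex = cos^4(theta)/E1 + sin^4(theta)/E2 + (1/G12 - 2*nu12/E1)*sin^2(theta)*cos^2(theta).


cos^4(15) = 0.870513, sin^4(15) = 0.004487, sin^2(15)*cos^2(15) = 0.0625
1/G12 - 2*nu12/E1 = 1/8 - 2*0.26/114 = 0.120439 GPa^-1
1/Ex = 0.870513/114 + 0.004487/8 + 0.120439*0.0625 = 0.0157244 GPa^-1
Ex = 63.6 GPa

63.6 GPa


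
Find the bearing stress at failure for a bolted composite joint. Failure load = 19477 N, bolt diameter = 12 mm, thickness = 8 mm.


sigma_br = F/(d*h) = 19477/(12*8) = 202.9 MPa

202.9 MPa


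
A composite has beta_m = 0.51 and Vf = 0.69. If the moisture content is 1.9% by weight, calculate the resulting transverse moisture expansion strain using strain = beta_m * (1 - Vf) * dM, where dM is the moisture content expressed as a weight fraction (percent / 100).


dM = 1.9/100 = 0.019
strain = beta_m * (1-Vf) * dM = 0.51 * 0.31 * 0.019 = 0.0030039

0.0030039


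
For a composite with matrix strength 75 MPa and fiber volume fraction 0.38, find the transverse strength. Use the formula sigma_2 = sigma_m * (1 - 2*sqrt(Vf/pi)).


factor = 1 - 2*sqrt(0.38/pi) = 0.3044
sigma_2 = 75 * 0.3044 = 22.83 MPa

22.83 MPa


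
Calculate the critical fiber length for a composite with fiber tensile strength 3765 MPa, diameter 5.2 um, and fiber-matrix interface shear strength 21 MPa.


Lc = sigma_f * d / (2 * tau_i) = 3765 * 5.2 / (2 * 21) = 466.1 um

466.1 um


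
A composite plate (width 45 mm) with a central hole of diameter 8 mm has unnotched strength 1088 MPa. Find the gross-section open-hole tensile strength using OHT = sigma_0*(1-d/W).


OHT = sigma_0*(1-d/W) = 1088*(1-8/45) = 894.6 MPa

894.6 MPa


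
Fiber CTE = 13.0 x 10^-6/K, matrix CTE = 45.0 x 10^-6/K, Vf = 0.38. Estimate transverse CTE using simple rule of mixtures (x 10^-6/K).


alpha_2 = alpha_f*Vf + alpha_m*(1-Vf) = 13.0*0.38 + 45.0*0.62 = 32.8 x 10^-6/K

32.8 x 10^-6/K


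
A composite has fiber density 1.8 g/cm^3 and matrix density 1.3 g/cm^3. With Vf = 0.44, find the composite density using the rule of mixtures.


rho_c = rho_f*Vf + rho_m*(1-Vf) = 1.8*0.44 + 1.3*0.56 = 1.52 g/cm^3

1.52 g/cm^3


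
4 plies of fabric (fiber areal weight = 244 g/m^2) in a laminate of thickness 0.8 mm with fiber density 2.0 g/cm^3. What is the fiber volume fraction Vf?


Vf = n * FAW / (rho_f * h * 1000) = 4 * 244 / (2.0 * 0.8 * 1000) = 0.61

0.61


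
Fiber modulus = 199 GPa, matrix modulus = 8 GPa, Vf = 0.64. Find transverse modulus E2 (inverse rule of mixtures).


1/E2 = Vf/Ef + (1-Vf)/Em = 0.64/199 + 0.36/8
E2 = 20.74 GPa

20.74 GPa


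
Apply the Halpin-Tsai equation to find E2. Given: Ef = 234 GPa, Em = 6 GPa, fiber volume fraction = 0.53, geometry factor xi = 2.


eta = (Ef/Em - 1)/(Ef/Em + xi) = (39.0 - 1)/(39.0 + 2) = 0.9268
E2 = Em*(1+xi*eta*Vf)/(1-eta*Vf) = 23.38 GPa

23.38 GPa


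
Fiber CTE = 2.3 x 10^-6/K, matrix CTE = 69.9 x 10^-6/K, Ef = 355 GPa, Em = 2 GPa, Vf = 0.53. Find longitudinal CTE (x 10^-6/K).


E1 = Ef*Vf + Em*(1-Vf) = 189.09
alpha_1 = (alpha_f*Ef*Vf + alpha_m*Em*(1-Vf))/E1 = 2.64 x 10^-6/K

2.64 x 10^-6/K


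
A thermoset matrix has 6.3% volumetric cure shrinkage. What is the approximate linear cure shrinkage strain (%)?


Linear shrinkage ≈ vol_shrink/3 = 6.3/3 = 2.1%

2.1%


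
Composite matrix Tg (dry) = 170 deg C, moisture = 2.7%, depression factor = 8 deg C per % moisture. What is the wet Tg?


Tg_wet = Tg_dry - k*moisture = 170 - 8*2.7 = 148.4 deg C

148.4 deg C


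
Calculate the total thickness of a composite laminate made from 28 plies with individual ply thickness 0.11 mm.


h = n * t_ply = 28 * 0.11 = 3.08 mm

3.08 mm


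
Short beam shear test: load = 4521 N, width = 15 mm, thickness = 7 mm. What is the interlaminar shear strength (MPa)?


ILSS = 3F/(4bh) = 3*4521/(4*15*7) = 32.29 MPa

32.29 MPa


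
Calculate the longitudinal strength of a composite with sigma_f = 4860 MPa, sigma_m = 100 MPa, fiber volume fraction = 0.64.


sigma_1 = sigma_f*Vf + sigma_m*(1-Vf) = 4860*0.64 + 100*0.36 = 3146.4 MPa

3146.4 MPa


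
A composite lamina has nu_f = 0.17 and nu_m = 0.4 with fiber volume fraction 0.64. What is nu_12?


nu_12 = nu_f*Vf + nu_m*(1-Vf) = 0.17*0.64 + 0.4*0.36 = 0.2528

0.2528


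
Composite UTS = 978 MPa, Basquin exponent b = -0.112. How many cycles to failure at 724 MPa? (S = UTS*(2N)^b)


N = 0.5 * (S/UTS)^(1/b) = 0.5 * (724/978)^(1/-0.112) = 7.3290 cycles

7.3290 cycles


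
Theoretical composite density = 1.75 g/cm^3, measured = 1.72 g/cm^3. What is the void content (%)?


Void% = (rho_theo - rho_actual)/rho_theo * 100 = (1.75 - 1.72)/1.75 * 100 = 1.71%

1.71%


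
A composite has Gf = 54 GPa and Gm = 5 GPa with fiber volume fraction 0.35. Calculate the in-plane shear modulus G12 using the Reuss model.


1/G12 = Vf/Gf + (1-Vf)/Gm = 0.35/54 + 0.65/5
G12 = 7.33 GPa

7.33 GPa


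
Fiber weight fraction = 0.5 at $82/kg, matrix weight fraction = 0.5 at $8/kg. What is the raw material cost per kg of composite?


Cost = cost_f*Wf + cost_m*Wm = 82*0.5 + 8*0.5 = $45.0/kg

$45.0/kg


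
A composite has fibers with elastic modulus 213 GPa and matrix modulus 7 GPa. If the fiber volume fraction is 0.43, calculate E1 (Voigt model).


E1 = Ef*Vf + Em*(1-Vf) = 213*0.43 + 7*0.57 = 95.58 GPa

95.58 GPa


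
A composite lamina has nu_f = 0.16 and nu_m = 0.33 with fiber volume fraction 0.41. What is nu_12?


nu_12 = nu_f*Vf + nu_m*(1-Vf) = 0.16*0.41 + 0.33*0.59 = 0.2603

0.2603


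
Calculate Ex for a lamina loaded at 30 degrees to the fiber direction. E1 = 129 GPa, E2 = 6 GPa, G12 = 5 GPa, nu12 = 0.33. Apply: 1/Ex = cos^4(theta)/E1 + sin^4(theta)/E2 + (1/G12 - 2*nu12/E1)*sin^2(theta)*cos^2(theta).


cos^4(30) = 0.5625, sin^4(30) = 0.0625, sin^2(30)*cos^2(30) = 0.1875
1/G12 - 2*nu12/E1 = 1/5 - 2*0.33/129 = 0.194884 GPa^-1
1/Ex = 0.5625/129 + 0.0625/6 + 0.194884*0.1875 = 0.0513178 GPa^-1
Ex = 19.49 GPa

19.49 GPa


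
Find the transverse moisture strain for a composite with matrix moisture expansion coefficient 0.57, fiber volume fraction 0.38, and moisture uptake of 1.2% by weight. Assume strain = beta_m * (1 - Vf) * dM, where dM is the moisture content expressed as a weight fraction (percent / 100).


dM = 1.2/100 = 0.012
strain = beta_m * (1-Vf) * dM = 0.57 * 0.62 * 0.012 = 0.0042408

0.0042408


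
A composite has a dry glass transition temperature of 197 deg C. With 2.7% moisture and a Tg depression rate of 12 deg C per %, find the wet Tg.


Tg_wet = Tg_dry - k*moisture = 197 - 12*2.7 = 164.6 deg C

164.6 deg C


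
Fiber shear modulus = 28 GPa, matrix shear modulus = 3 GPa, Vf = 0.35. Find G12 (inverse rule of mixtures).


1/G12 = Vf/Gf + (1-Vf)/Gm = 0.35/28 + 0.65/3
G12 = 4.36 GPa

4.36 GPa


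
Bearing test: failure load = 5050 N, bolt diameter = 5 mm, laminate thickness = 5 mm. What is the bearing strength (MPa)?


sigma_br = F/(d*h) = 5050/(5*5) = 202.0 MPa

202.0 MPa


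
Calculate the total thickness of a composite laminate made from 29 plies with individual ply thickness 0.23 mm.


h = n * t_ply = 29 * 0.23 = 6.67 mm

6.67 mm


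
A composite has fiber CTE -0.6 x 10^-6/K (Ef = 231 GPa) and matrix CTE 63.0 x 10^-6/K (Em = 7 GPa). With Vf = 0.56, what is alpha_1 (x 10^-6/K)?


E1 = Ef*Vf + Em*(1-Vf) = 132.44
alpha_1 = (alpha_f*Ef*Vf + alpha_m*Em*(1-Vf))/E1 = 0.88 x 10^-6/K

0.88 x 10^-6/K


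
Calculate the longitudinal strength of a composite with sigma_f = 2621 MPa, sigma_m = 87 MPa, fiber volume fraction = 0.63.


sigma_1 = sigma_f*Vf + sigma_m*(1-Vf) = 2621*0.63 + 87*0.37 = 1683.4 MPa

1683.4 MPa


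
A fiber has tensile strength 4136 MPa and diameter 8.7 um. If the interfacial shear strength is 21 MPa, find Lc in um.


Lc = sigma_f * d / (2 * tau_i) = 4136 * 8.7 / (2 * 21) = 856.7 um

856.7 um


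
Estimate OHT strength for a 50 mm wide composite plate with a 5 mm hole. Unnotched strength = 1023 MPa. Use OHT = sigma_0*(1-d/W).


OHT = sigma_0*(1-d/W) = 1023*(1-5/50) = 920.7 MPa

920.7 MPa


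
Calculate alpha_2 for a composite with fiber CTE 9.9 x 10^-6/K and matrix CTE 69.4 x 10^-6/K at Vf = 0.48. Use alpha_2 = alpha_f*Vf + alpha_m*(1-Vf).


alpha_2 = alpha_f*Vf + alpha_m*(1-Vf) = 9.9*0.48 + 69.4*0.52 = 40.8 x 10^-6/K

40.8 x 10^-6/K


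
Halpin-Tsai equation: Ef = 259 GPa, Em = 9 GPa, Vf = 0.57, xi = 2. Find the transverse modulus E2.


eta = (Ef/Em - 1)/(Ef/Em + xi) = (28.7778 - 1)/(28.7778 + 2) = 0.9025
E2 = Em*(1+xi*eta*Vf)/(1-eta*Vf) = 37.61 GPa

37.61 GPa


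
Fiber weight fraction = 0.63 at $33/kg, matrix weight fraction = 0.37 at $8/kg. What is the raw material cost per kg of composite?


Cost = cost_f*Wf + cost_m*Wm = 33*0.63 + 8*0.37 = $23.75/kg

$23.75/kg


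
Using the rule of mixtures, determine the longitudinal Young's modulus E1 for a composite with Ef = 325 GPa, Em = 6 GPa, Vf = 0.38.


E1 = Ef*Vf + Em*(1-Vf) = 325*0.38 + 6*0.62 = 127.22 GPa

127.22 GPa


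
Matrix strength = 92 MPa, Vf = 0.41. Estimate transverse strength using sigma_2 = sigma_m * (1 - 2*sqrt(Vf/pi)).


factor = 1 - 2*sqrt(0.41/pi) = 0.2775
sigma_2 = 92 * 0.2775 = 25.53 MPa

25.53 MPa


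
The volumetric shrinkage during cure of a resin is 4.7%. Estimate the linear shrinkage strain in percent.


Linear shrinkage ≈ vol_shrink/3 = 4.7/3 = 1.567%

1.567%


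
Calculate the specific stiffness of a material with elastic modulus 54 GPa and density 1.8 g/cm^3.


Specific stiffness = E/rho = 54/1.8 = 30.0 GPa/(g/cm^3)

30.0 GPa/(g/cm^3)


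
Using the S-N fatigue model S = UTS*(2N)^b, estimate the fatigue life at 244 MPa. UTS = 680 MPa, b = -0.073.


N = 0.5 * (S/UTS)^(1/b) = 0.5 * (244/680)^(1/-0.073) = 625880.9533 cycles

625880.9533 cycles


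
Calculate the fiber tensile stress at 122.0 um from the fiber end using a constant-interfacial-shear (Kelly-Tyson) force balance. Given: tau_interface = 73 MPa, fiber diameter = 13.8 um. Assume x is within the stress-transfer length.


Force balance: sigma_f * (pi*d^2/4) = tau * (pi*d) * x  ->  sigma_f = 4 * tau * x / d
sigma_f = 4 * 73 * 122.0 / 13.8 = 2581.4 MPa

2581.4 MPa


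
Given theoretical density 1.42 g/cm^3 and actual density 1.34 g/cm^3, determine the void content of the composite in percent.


Void% = (rho_theo - rho_actual)/rho_theo * 100 = (1.42 - 1.34)/1.42 * 100 = 5.63%

5.63%


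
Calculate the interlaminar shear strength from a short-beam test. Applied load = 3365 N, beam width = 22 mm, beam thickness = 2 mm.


ILSS = 3F/(4bh) = 3*3365/(4*22*2) = 57.36 MPa

57.36 MPa


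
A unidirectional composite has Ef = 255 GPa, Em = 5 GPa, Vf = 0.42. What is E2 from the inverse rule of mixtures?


1/E2 = Vf/Ef + (1-Vf)/Em = 0.42/255 + 0.58/5
E2 = 8.5 GPa

8.5 GPa


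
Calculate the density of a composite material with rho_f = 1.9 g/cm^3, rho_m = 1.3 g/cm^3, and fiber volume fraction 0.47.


rho_c = rho_f*Vf + rho_m*(1-Vf) = 1.9*0.47 + 1.3*0.53 = 1.582 g/cm^3

1.582 g/cm^3


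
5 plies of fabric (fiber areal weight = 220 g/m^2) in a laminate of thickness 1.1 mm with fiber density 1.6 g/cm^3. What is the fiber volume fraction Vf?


Vf = n * FAW / (rho_f * h * 1000) = 5 * 220 / (1.6 * 1.1 * 1000) = 0.625

0.625


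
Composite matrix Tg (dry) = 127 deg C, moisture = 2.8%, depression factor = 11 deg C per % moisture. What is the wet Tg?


Tg_wet = Tg_dry - k*moisture = 127 - 11*2.8 = 96.2 deg C

96.2 deg C


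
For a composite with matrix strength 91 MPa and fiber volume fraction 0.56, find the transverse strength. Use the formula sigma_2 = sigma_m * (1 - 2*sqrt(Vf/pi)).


factor = 1 - 2*sqrt(0.56/pi) = 0.1556
sigma_2 = 91 * 0.1556 = 14.16 MPa

14.16 MPa


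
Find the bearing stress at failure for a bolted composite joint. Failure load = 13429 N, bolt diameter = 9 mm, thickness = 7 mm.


sigma_br = F/(d*h) = 13429/(9*7) = 213.2 MPa

213.2 MPa


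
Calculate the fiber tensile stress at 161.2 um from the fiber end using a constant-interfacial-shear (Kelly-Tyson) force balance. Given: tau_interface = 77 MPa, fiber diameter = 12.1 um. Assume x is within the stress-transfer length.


Force balance: sigma_f * (pi*d^2/4) = tau * (pi*d) * x  ->  sigma_f = 4 * tau * x / d
sigma_f = 4 * 77 * 161.2 / 12.1 = 4103.3 MPa

4103.3 MPa


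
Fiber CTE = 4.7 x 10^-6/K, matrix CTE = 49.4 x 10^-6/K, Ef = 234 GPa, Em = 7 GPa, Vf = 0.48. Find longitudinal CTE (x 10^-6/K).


E1 = Ef*Vf + Em*(1-Vf) = 115.96
alpha_1 = (alpha_f*Ef*Vf + alpha_m*Em*(1-Vf))/E1 = 6.1 x 10^-6/K

6.1 x 10^-6/K


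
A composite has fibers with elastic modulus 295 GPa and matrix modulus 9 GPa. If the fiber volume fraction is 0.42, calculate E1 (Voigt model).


E1 = Ef*Vf + Em*(1-Vf) = 295*0.42 + 9*0.58 = 129.12 GPa

129.12 GPa


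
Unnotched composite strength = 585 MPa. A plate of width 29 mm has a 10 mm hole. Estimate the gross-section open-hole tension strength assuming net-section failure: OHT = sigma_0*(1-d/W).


OHT = sigma_0*(1-d/W) = 585*(1-10/29) = 383.3 MPa

383.3 MPa


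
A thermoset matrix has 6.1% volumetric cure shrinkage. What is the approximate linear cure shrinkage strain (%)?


Linear shrinkage ≈ vol_shrink/3 = 6.1/3 = 2.033%

2.033%


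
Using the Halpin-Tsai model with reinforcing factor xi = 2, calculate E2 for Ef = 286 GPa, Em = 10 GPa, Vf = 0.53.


eta = (Ef/Em - 1)/(Ef/Em + xi) = (28.6 - 1)/(28.6 + 2) = 0.902
E2 = Em*(1+xi*eta*Vf)/(1-eta*Vf) = 37.48 GPa

37.48 GPa


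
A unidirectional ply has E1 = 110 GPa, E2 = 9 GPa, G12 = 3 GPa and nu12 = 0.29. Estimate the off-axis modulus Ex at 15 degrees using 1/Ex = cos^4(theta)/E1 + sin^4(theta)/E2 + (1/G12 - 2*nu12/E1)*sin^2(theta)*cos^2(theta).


cos^4(15) = 0.870513, sin^4(15) = 0.004487, sin^2(15)*cos^2(15) = 0.0625
1/G12 - 2*nu12/E1 = 1/3 - 2*0.29/110 = 0.328061 GPa^-1
1/Ex = 0.870513/110 + 0.004487/9 + 0.328061*0.0625 = 0.0289161 GPa^-1
Ex = 34.58 GPa

34.58 GPa


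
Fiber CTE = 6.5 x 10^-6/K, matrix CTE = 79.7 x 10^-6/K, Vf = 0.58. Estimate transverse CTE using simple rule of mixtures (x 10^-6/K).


alpha_2 = alpha_f*Vf + alpha_m*(1-Vf) = 6.5*0.58 + 79.7*0.42 = 37.2 x 10^-6/K

37.2 x 10^-6/K


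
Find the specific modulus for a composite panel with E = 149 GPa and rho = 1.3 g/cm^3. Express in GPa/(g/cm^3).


Specific stiffness = E/rho = 149/1.3 = 114.6 GPa/(g/cm^3)

114.6 GPa/(g/cm^3)


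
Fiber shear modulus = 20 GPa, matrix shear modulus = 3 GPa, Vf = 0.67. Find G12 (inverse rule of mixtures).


1/G12 = Vf/Gf + (1-Vf)/Gm = 0.67/20 + 0.33/3
G12 = 6.97 GPa

6.97 GPa


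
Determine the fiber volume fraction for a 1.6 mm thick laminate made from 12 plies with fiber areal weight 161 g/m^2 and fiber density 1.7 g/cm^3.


Vf = n * FAW / (rho_f * h * 1000) = 12 * 161 / (1.7 * 1.6 * 1000) = 0.7103

0.7103


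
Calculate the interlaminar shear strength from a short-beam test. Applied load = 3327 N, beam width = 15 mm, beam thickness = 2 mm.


ILSS = 3F/(4bh) = 3*3327/(4*15*2) = 83.18 MPa

83.18 MPa


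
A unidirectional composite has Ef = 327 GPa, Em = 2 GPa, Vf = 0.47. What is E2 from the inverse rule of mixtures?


1/E2 = Vf/Ef + (1-Vf)/Em = 0.47/327 + 0.53/2
E2 = 3.75 GPa

3.75 GPa


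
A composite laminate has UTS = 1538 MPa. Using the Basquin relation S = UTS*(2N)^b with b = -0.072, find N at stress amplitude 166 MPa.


N = 0.5 * (S/UTS)^(1/b) = 0.5 * (166/1538)^(1/-0.072) = 1.3410e+13 cycles

1.3410e+13 cycles


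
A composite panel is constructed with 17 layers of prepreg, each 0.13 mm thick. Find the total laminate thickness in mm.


h = n * t_ply = 17 * 0.13 = 2.21 mm

2.21 mm


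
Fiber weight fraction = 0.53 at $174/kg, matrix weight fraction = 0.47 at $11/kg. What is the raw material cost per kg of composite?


Cost = cost_f*Wf + cost_m*Wm = 174*0.53 + 11*0.47 = $97.39/kg

$97.39/kg


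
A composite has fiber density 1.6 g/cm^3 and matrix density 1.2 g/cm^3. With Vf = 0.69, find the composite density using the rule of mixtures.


rho_c = rho_f*Vf + rho_m*(1-Vf) = 1.6*0.69 + 1.2*0.31 = 1.476 g/cm^3

1.476 g/cm^3


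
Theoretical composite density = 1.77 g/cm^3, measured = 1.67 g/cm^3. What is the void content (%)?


Void% = (rho_theo - rho_actual)/rho_theo * 100 = (1.77 - 1.67)/1.77 * 100 = 5.65%

5.65%


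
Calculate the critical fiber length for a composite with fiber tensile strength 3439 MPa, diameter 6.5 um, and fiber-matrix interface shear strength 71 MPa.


Lc = sigma_f * d / (2 * tau_i) = 3439 * 6.5 / (2 * 71) = 157.4 um

157.4 um


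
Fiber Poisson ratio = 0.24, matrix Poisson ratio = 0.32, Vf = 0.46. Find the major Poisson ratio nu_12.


nu_12 = nu_f*Vf + nu_m*(1-Vf) = 0.24*0.46 + 0.32*0.54 = 0.2832

0.2832


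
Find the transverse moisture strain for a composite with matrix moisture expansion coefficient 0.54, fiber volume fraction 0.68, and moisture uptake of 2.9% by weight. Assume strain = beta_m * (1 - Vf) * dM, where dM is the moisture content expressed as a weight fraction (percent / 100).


dM = 2.9/100 = 0.029
strain = beta_m * (1-Vf) * dM = 0.54 * 0.32 * 0.029 = 0.0050112

0.0050112


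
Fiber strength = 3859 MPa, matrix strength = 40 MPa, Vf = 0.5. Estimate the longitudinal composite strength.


sigma_1 = sigma_f*Vf + sigma_m*(1-Vf) = 3859*0.5 + 40*0.5 = 1949.5 MPa

1949.5 MPa


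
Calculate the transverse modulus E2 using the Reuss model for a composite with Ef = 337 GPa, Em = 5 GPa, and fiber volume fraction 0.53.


1/E2 = Vf/Ef + (1-Vf)/Em = 0.53/337 + 0.47/5
E2 = 10.46 GPa

10.46 GPa


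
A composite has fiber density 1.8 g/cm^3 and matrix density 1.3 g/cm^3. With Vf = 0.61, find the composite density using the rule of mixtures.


rho_c = rho_f*Vf + rho_m*(1-Vf) = 1.8*0.61 + 1.3*0.39 = 1.605 g/cm^3

1.605 g/cm^3


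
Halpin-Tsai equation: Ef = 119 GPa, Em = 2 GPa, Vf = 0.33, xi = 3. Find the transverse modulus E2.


eta = (Ef/Em - 1)/(Ef/Em + xi) = (59.5 - 1)/(59.5 + 3) = 0.936
E2 = Em*(1+xi*eta*Vf)/(1-eta*Vf) = 5.58 GPa

5.58 GPa


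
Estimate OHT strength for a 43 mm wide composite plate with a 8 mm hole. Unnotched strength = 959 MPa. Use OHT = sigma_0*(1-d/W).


OHT = sigma_0*(1-d/W) = 959*(1-8/43) = 780.6 MPa

780.6 MPa


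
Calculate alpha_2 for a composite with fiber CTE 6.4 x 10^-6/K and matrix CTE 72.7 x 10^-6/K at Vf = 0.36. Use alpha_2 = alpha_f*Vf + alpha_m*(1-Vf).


alpha_2 = alpha_f*Vf + alpha_m*(1-Vf) = 6.4*0.36 + 72.7*0.64 = 48.8 x 10^-6/K

48.8 x 10^-6/K


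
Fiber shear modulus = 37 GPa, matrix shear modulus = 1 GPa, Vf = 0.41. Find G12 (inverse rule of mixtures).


1/G12 = Vf/Gf + (1-Vf)/Gm = 0.41/37 + 0.59/1
G12 = 1.66 GPa

1.66 GPa


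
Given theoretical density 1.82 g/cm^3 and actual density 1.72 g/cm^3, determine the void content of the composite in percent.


Void% = (rho_theo - rho_actual)/rho_theo * 100 = (1.82 - 1.72)/1.82 * 100 = 5.49%

5.49%


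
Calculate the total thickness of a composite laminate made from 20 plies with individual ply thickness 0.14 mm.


h = n * t_ply = 20 * 0.14 = 2.8 mm

2.8 mm


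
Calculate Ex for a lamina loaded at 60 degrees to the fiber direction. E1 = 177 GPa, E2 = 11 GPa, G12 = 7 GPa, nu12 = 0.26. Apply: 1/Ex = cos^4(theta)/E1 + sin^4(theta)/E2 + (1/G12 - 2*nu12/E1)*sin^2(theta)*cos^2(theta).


cos^4(60) = 0.0625, sin^4(60) = 0.5625, sin^2(60)*cos^2(60) = 0.1875
1/G12 - 2*nu12/E1 = 1/7 - 2*0.26/177 = 0.139919 GPa^-1
1/Ex = 0.0625/177 + 0.5625/11 + 0.139919*0.1875 = 0.0777243 GPa^-1
Ex = 12.87 GPa

12.87 GPa


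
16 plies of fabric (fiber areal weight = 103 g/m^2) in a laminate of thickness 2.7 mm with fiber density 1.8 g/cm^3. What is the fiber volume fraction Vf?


Vf = n * FAW / (rho_f * h * 1000) = 16 * 103 / (1.8 * 2.7 * 1000) = 0.3391

0.3391


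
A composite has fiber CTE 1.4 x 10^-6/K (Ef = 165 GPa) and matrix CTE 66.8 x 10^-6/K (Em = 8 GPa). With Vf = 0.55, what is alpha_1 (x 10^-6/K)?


E1 = Ef*Vf + Em*(1-Vf) = 94.35
alpha_1 = (alpha_f*Ef*Vf + alpha_m*Em*(1-Vf))/E1 = 3.9 x 10^-6/K

3.9 x 10^-6/K


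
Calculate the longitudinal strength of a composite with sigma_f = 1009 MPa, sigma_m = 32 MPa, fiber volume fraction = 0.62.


sigma_1 = sigma_f*Vf + sigma_m*(1-Vf) = 1009*0.62 + 32*0.38 = 637.7 MPa

637.7 MPa


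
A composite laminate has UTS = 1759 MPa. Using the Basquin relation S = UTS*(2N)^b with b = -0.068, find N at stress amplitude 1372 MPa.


N = 0.5 * (S/UTS)^(1/b) = 0.5 * (1372/1759)^(1/-0.068) = 19.3156 cycles

19.3156 cycles


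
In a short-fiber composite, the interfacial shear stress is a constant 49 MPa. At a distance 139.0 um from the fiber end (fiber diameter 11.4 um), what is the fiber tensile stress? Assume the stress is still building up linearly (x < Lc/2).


Force balance: sigma_f * (pi*d^2/4) = tau * (pi*d) * x  ->  sigma_f = 4 * tau * x / d
sigma_f = 4 * 49 * 139.0 / 11.4 = 2389.8 MPa

2389.8 MPa


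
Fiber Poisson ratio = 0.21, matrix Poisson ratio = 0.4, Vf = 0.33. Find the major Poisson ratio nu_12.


nu_12 = nu_f*Vf + nu_m*(1-Vf) = 0.21*0.33 + 0.4*0.67 = 0.3373

0.3373


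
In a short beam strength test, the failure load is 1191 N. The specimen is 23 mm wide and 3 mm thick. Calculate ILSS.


ILSS = 3F/(4bh) = 3*1191/(4*23*3) = 12.95 MPa

12.95 MPa


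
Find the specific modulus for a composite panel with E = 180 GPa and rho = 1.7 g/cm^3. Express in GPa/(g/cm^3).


Specific stiffness = E/rho = 180/1.7 = 105.9 GPa/(g/cm^3)

105.9 GPa/(g/cm^3)


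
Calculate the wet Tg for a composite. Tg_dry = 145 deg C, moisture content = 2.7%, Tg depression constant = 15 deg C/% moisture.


Tg_wet = Tg_dry - k*moisture = 145 - 15*2.7 = 104.5 deg C

104.5 deg C


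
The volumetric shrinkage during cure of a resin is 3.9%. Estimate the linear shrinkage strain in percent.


Linear shrinkage ≈ vol_shrink/3 = 3.9/3 = 1.3%

1.3%


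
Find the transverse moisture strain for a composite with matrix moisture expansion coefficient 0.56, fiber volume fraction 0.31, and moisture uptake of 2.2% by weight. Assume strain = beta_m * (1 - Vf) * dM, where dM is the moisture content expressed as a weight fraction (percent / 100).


dM = 2.2/100 = 0.022
strain = beta_m * (1-Vf) * dM = 0.56 * 0.69 * 0.022 = 0.0085008

0.0085008


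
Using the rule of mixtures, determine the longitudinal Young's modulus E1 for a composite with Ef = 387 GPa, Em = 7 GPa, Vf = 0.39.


E1 = Ef*Vf + Em*(1-Vf) = 387*0.39 + 7*0.61 = 155.2 GPa

155.2 GPa


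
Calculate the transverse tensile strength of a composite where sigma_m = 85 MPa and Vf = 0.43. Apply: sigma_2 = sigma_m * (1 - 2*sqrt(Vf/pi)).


factor = 1 - 2*sqrt(0.43/pi) = 0.2601
sigma_2 = 85 * 0.2601 = 22.11 MPa

22.11 MPa


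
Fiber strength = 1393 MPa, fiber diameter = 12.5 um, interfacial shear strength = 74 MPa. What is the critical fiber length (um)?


Lc = sigma_f * d / (2 * tau_i) = 1393 * 12.5 / (2 * 74) = 117.7 um

117.7 um
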